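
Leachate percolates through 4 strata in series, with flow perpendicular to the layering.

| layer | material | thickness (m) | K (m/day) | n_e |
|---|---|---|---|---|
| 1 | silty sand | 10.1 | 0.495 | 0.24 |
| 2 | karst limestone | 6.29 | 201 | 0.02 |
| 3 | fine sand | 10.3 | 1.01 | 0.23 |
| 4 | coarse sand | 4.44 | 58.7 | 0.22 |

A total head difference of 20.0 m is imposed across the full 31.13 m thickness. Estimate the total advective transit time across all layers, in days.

9.05

With flow normal to the layers, continuity requires the same specific discharge q through every layer.
Σ(b_i/K_i) = 10.1/0.495 + 6.29/201 + 10.3/1.01 + 4.44/58.7 = 30.71 d.
q = Δh / Σ(b_i/K_i) = 20.0 / 30.71 = 0.6513 m/day.
In each layer the seepage velocity is v_i = q/n_i, so the layer transit time is t_i = b_i·n_i / q:
  layer 1 (silty sand): t_1 = 10.1 × 0.24 / 0.6513 = 3.722 d
  layer 2 (karst limestone): t_2 = 6.29 × 0.02 / 0.6513 = 0.1932 d
  layer 3 (fine sand): t_3 = 10.3 × 0.23 / 0.6513 = 3.637 d
  layer 4 (coarse sand): t_4 = 4.44 × 0.22 / 0.6513 = 1.500 d
Total t = Σ t_i = 9.052 days.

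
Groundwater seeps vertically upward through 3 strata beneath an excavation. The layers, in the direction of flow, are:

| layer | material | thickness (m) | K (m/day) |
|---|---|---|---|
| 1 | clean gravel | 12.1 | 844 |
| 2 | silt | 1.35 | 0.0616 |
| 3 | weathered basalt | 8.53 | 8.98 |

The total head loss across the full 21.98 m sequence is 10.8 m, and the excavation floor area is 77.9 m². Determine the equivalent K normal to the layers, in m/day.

Flow is perpendicular to layering, so the layers act in series and the equivalent K is the thickness-weighted harmonic mean.
Total thickness L = 12.1 + 1.35 + 8.53 = 21.98 m.
Σ(b_i/K_i) = 12.1/844 + 1.35/0.0616 + 8.53/8.98 = 22.88 d.
K_eq = L / Σ(b_i/K_i) = 21.98 / 22.88 = 0.9607 m/day.

0.961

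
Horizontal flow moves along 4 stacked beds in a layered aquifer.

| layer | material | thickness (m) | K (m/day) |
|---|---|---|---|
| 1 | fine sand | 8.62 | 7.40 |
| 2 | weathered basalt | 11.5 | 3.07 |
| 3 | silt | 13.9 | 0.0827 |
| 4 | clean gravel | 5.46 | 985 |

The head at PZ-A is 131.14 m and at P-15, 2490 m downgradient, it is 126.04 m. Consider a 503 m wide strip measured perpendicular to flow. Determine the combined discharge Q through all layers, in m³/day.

5640

Flow is parallel to layering, so each bed carries its own Darcy discharge and the transmissivities add.
Σ(K_i·b_i) = 7.40×8.62 + 3.07×11.5 + 0.0827×13.9 + 985×5.46 = 5478 m²/day.
Hydraulic gradient i = (131.14 − 126.04) / 2490 = 5.1 / 2490 = 0.002048.
Q = Σ(K_i·b_i) · W · i = 5478 × 503 × 0.002048 = 5644 m³/day.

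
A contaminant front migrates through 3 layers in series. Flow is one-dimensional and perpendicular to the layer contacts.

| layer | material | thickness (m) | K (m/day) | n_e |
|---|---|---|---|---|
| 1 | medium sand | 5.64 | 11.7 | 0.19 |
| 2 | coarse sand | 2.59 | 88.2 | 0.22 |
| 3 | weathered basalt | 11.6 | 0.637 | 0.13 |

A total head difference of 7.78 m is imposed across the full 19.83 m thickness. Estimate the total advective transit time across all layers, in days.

7.58

With flow normal to the layers, continuity requires the same specific discharge q through every layer.
Σ(b_i/K_i) = 5.64/11.7 + 2.59/88.2 + 11.6/0.637 = 18.72 d.
q = Δh / Σ(b_i/K_i) = 7.78 / 18.72 = 0.4156 m/day.
In each layer the seepage velocity is v_i = q/n_i, so the layer transit time is t_i = b_i·n_i / q:
  layer 1 (medium sand): t_1 = 5.64 × 0.19 / 0.4156 = 2.579 d
  layer 2 (coarse sand): t_2 = 2.59 × 0.22 / 0.4156 = 1.371 d
  layer 3 (weathered basalt): t_3 = 11.6 × 0.13 / 0.4156 = 3.629 d
Total t = Σ t_i = 7.579 days.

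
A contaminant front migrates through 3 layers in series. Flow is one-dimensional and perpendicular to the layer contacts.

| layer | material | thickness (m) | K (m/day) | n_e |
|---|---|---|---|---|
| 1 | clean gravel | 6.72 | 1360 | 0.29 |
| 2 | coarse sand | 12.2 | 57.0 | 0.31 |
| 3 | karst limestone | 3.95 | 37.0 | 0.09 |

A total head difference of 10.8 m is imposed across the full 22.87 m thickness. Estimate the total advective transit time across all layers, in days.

With flow normal to the layers, continuity requires the same specific discharge q through every layer.
Σ(b_i/K_i) = 6.72/1360 + 12.2/57.0 + 3.95/37.0 = 0.3257 d.
q = Δh / Σ(b_i/K_i) = 10.8 / 0.3257 = 33.16 m/day.
In each layer the seepage velocity is v_i = q/n_i, so the layer transit time is t_i = b_i·n_i / q:
  layer 1 (clean gravel): t_1 = 6.72 × 0.29 / 33.16 = 0.05878 d
  layer 2 (coarse sand): t_2 = 12.2 × 0.31 / 33.16 = 0.1141 d
  layer 3 (karst limestone): t_3 = 3.95 × 0.09 / 33.16 = 0.01072 d
Total t = Σ t_i = 0.1836 days.

0.184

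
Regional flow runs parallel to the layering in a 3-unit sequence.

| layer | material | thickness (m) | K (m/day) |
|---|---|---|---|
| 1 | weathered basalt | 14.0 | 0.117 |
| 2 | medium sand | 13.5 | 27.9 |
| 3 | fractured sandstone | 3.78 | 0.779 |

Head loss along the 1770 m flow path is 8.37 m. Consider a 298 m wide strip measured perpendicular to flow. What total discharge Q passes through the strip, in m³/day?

Flow is parallel to layering, so each bed carries its own Darcy discharge and the transmissivities add.
Σ(K_i·b_i) = 0.117×14.0 + 27.9×13.5 + 0.779×3.78 = 381.2 m²/day.
Hydraulic gradient i = Δh / L = 8.37 / 1770 = 0.004729.
Q = Σ(K_i·b_i) · W · i = 381.2 × 298 × 0.004729 = 537.2 m³/day.

537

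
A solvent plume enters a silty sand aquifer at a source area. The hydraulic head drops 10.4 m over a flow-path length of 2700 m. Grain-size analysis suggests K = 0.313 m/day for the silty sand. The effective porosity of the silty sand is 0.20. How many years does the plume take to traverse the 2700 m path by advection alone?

Hydraulic gradient i = Δh / L = 10.4 / 2700 = 0.003852.
Darcy flux q = K · i = 0.3130 × 0.003852 = 0.001206 m/day.
Seepage velocity v = q / n_e = 0.001206 / 0.20 = 0.006028 m/day.
Travel time t = L / v = 2700 / 0.006028 = 4.479e+05 days = 1226 years.

1230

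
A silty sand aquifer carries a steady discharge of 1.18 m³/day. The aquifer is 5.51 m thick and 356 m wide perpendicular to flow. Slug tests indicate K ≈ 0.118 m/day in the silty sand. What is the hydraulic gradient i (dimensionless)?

0.00510

Cross-sectional area A = 356 × 5.51 = 1962 m².
From Q = K·A·i, i = Q / (K·A) = 1.18 / (0.1180 × 1962) = 0.005098.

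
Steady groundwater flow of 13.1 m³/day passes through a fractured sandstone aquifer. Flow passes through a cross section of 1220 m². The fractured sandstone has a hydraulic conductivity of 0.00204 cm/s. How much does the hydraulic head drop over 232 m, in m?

1.41

Convert K: 0.00204 cm/s × 864 = 1.763 m/day.
From Q = K·A·i, i = Q / (K·A) = 13.1 / (1.763 × 1220) = 0.006092.
Head loss Δh = i · L = 0.006092 × 232 = 1.413 m.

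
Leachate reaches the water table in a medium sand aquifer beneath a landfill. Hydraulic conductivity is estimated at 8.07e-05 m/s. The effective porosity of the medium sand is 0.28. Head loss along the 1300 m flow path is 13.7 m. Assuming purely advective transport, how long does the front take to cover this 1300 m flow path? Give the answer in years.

Convert K: 8.07e-05 m/s × 86400 = 6.972 m/day.
Hydraulic gradient i = Δh / L = 13.7 / 1300 = 0.01054.
Darcy flux q = K · i = 6.972 × 0.01054 = 0.07348 m/day.
Seepage velocity v = q / n_e = 0.07348 / 0.28 = 0.2624 m/day.
Travel time t = L / v = 1300 / 0.2624 = 4954 days = 13.56 years.

13.6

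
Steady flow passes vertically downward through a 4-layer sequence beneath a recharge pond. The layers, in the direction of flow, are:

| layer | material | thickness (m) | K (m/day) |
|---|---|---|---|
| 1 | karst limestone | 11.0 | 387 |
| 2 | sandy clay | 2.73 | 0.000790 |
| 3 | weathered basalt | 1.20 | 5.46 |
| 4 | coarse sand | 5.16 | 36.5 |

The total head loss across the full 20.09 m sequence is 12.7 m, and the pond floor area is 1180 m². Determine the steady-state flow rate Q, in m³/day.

4.34

Flow is perpendicular to layering, so the layers act in series and the equivalent K is the thickness-weighted harmonic mean.
Total thickness L = 11.0 + 2.73 + 1.20 + 5.16 = 20.09 m.
Σ(b_i/K_i) = 11.0/387 + 2.73/0.000790 + 1.20/5.46 + 5.16/36.5 = 3456 d.
K_eq = L / Σ(b_i/K_i) = 20.09 / 3456 = 0.005813 m/day.
Q = K_eq · A · (Δh/L) = 0.005813 × 1180 × (12.7/20.09) = 4.336 m³/day.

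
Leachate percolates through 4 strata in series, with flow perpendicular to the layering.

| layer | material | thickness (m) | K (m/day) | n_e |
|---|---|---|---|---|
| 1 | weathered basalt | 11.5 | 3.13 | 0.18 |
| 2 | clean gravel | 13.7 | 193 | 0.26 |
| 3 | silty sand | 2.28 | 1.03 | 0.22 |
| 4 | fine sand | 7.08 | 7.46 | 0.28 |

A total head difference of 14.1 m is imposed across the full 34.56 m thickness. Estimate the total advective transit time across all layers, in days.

With flow normal to the layers, continuity requires the same specific discharge q through every layer.
Σ(b_i/K_i) = 11.5/3.13 + 13.7/193 + 2.28/1.03 + 7.08/7.46 = 6.908 d.
q = Δh / Σ(b_i/K_i) = 14.1 / 6.908 = 2.041 m/day.
In each layer the seepage velocity is v_i = q/n_i, so the layer transit time is t_i = b_i·n_i / q:
  layer 1 (weathered basalt): t_1 = 11.5 × 0.18 / 2.041 = 1.014 d
  layer 2 (clean gravel): t_2 = 13.7 × 0.26 / 2.041 = 1.745 d
  layer 3 (silty sand): t_3 = 2.28 × 0.22 / 2.041 = 0.2457 d
  layer 4 (fine sand): t_4 = 7.08 × 0.28 / 2.041 = 0.9712 d
Total t = Σ t_i = 3.976 days.

3.98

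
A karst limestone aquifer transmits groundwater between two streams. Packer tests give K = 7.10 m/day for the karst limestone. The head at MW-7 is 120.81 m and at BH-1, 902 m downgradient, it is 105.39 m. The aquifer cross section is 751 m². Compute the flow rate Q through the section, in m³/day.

Hydraulic gradient i = (120.81 − 105.39) / 902 = 15.42 / 902 = 0.01710.
Darcy's law: Q = K · A · i = 7.100 × 751.0 × 0.01710 = 91.15 m³/day.

91.2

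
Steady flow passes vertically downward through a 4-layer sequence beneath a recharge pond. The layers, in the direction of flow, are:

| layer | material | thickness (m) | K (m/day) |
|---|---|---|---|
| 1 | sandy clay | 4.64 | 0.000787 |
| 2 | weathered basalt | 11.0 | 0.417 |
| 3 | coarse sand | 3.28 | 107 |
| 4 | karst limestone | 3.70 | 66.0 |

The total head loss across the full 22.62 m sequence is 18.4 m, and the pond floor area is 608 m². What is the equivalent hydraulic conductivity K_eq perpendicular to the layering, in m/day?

0.00382

Flow is perpendicular to layering, so the layers act in series and the equivalent K is the thickness-weighted harmonic mean.
Total thickness L = 4.64 + 11.0 + 3.28 + 3.70 = 22.62 m.
Σ(b_i/K_i) = 4.64/0.000787 + 11.0/0.417 + 3.28/107 + 3.70/66.0 = 5922 d.
K_eq = L / Σ(b_i/K_i) = 22.62 / 5922 = 0.003819 m/day.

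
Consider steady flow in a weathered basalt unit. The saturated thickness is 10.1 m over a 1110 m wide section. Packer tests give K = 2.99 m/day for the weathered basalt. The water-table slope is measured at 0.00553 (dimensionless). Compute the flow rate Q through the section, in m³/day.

Cross-sectional area A = 1110 × 10.1 = 11211 m².
Hydraulic gradient i = 0.00553.
Darcy's law: Q = K · A · i = 2.990 × 11211 × 0.005530 = 185.4 m³/day.

185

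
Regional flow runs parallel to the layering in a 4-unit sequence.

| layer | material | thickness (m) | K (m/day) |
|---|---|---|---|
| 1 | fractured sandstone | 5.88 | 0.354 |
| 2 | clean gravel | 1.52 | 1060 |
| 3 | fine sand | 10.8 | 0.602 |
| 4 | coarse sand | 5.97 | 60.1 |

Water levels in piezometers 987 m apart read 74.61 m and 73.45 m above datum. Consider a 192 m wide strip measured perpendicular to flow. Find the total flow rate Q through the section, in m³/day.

446

Flow is parallel to layering, so each bed carries its own Darcy discharge and the transmissivities add.
Σ(K_i·b_i) = 0.354×5.88 + 1060×1.52 + 0.602×10.8 + 60.1×5.97 = 1979 m²/day.
Hydraulic gradient i = (74.61 − 73.45) / 987 = 1.16 / 987 = 0.001175.
Q = Σ(K_i·b_i) · W · i = 1979 × 192 × 0.001175 = 446.5 m³/day.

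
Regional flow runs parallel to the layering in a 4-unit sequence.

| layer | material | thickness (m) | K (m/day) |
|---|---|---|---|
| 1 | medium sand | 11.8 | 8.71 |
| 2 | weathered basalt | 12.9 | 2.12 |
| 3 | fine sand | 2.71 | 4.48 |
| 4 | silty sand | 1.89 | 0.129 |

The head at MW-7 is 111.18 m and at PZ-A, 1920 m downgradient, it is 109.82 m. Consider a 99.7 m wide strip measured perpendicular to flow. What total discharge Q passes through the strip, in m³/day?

10.1

Flow is parallel to layering, so each bed carries its own Darcy discharge and the transmissivities add.
Σ(K_i·b_i) = 8.71×11.8 + 2.12×12.9 + 4.48×2.71 + 0.129×1.89 = 142.5 m²/day.
Hydraulic gradient i = (111.18 − 109.82) / 1920 = 1.36 / 1920 = 0.0007083.
Q = Σ(K_i·b_i) · W · i = 142.5 × 99.7 × 0.0007083 = 10.06 m³/day.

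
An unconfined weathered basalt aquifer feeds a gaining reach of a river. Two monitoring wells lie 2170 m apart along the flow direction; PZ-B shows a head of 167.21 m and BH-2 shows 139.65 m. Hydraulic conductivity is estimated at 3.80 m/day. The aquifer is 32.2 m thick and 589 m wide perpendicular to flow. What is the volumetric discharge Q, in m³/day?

Cross-sectional area A = 589 × 32.2 = 18966 m².
Hydraulic gradient i = (167.21 − 139.65) / 2170 = 27.56 / 2170 = 0.01270.
Darcy's law: Q = K · A · i = 3.800 × 18966 × 0.01270 = 915.3 m³/day.

915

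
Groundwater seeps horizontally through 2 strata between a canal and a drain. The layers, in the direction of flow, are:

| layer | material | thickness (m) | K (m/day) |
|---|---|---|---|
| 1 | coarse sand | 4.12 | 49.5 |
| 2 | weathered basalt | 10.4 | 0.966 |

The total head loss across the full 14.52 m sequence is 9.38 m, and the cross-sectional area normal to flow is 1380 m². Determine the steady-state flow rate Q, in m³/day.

Flow is perpendicular to layering, so the layers act in series and the equivalent K is the thickness-weighted harmonic mean.
Total thickness L = 4.12 + 10.4 = 14.52 m.
Σ(b_i/K_i) = 4.12/49.5 + 10.4/0.966 = 10.85 d.
K_eq = L / Σ(b_i/K_i) = 14.52 / 10.85 = 1.338 m/day.
Q = K_eq · A · (Δh/L) = 1.338 × 1380 × (9.38/14.52) = 1193 m³/day.

1190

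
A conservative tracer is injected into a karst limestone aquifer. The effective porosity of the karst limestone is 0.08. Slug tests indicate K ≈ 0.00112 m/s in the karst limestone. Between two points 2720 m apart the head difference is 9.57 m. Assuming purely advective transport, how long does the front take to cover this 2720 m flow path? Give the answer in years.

1.75

Convert K: 0.00112 m/s × 86400 = 96.77 m/day.
Hydraulic gradient i = Δh / L = 9.57 / 2720 = 0.003518.
Darcy flux q = K · i = 96.77 × 0.003518 = 0.3405 m/day.
Seepage velocity v = q / n_e = 0.3405 / 0.08 = 4.256 m/day.
Travel time t = L / v = 2720 / 4.256 = 639.1 days = 1.750 years.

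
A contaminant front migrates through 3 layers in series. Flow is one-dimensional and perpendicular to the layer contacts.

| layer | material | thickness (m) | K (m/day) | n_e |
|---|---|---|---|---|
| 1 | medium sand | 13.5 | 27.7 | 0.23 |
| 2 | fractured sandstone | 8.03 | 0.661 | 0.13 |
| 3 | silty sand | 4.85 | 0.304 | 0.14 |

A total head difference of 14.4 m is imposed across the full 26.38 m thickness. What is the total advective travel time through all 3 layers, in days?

9.59

With flow normal to the layers, continuity requires the same specific discharge q through every layer.
Σ(b_i/K_i) = 13.5/27.7 + 8.03/0.661 + 4.85/0.304 = 28.59 d.
q = Δh / Σ(b_i/K_i) = 14.4 / 28.59 = 0.5037 m/day.
In each layer the seepage velocity is v_i = q/n_i, so the layer transit time is t_i = b_i·n_i / q:
  layer 1 (medium sand): t_1 = 13.5 × 0.23 / 0.5037 = 6.165 d
  layer 2 (fractured sandstone): t_2 = 8.03 × 0.13 / 0.5037 = 2.073 d
  layer 3 (silty sand): t_3 = 4.85 × 0.14 / 0.5037 = 1.348 d
Total t = Σ t_i = 9.585 days.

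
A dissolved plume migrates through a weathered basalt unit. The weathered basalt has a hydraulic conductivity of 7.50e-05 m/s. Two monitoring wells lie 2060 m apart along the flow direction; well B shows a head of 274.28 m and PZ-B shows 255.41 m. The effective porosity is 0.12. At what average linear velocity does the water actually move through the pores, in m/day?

Convert K: 7.50e-05 m/s × 86400 = 6.480 m/day.
Hydraulic gradient i = (274.28 − 255.41) / 2060 = 18.87 / 2060 = 0.009160.
Darcy flux q = K · i = 6.480 × 0.009160 = 0.05936 m/day.
Seepage velocity v = q / n_e = 0.05936 / 0.12 = 0.4947 m/day.

0.495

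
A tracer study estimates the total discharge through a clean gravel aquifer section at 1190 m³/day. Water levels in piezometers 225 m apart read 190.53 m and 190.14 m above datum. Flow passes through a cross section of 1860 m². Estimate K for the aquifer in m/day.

369

Hydraulic gradient i = (190.53 − 190.14) / 225 = 0.39 / 225 = 0.001733.
From Q = K·A·i, K = Q / (A·i) = 1190 / (1860 × 0.001733) = 369.1 m/day.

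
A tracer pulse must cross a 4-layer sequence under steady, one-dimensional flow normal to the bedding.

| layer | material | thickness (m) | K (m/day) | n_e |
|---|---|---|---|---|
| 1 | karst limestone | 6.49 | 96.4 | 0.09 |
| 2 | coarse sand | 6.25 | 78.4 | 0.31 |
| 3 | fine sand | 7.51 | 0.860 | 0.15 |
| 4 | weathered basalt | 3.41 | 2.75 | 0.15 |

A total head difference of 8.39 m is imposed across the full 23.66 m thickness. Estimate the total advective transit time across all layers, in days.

With flow normal to the layers, continuity requires the same specific discharge q through every layer.
Σ(b_i/K_i) = 6.49/96.4 + 6.25/78.4 + 7.51/0.860 + 3.41/2.75 = 10.12 d.
q = Δh / Σ(b_i/K_i) = 8.39 / 10.12 = 0.8291 m/day.
In each layer the seepage velocity is v_i = q/n_i, so the layer transit time is t_i = b_i·n_i / q:
  layer 1 (karst limestone): t_1 = 6.49 × 0.09 / 0.8291 = 0.7045 d
  layer 2 (coarse sand): t_2 = 6.25 × 0.31 / 0.8291 = 2.337 d
  layer 3 (fine sand): t_3 = 7.51 × 0.15 / 0.8291 = 1.359 d
  layer 4 (weathered basalt): t_4 = 3.41 × 0.15 / 0.8291 = 0.6169 d
Total t = Σ t_i = 5.017 days.

5.02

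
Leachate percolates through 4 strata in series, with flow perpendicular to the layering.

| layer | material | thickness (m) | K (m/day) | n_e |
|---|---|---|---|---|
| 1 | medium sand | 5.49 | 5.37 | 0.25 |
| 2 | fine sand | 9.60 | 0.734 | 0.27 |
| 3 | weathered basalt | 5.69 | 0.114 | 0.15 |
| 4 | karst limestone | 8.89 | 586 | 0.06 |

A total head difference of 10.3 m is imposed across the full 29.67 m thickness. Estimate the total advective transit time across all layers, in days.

With flow normal to the layers, continuity requires the same specific discharge q through every layer.
Σ(b_i/K_i) = 5.49/5.37 + 9.60/0.734 + 5.69/0.114 + 8.89/586 = 64.03 d.
q = Δh / Σ(b_i/K_i) = 10.3 / 64.03 = 0.1609 m/day.
In each layer the seepage velocity is v_i = q/n_i, so the layer transit time is t_i = b_i·n_i / q:
  layer 1 (medium sand): t_1 = 5.49 × 0.25 / 0.1609 = 8.532 d
  layer 2 (fine sand): t_2 = 9.60 × 0.27 / 0.1609 = 16.11 d
  layer 3 (weathered basalt): t_3 = 5.69 × 0.15 / 0.1609 = 5.306 d
  layer 4 (karst limestone): t_4 = 8.89 × 0.06 / 0.1609 = 3.316 d
Total t = Σ t_i = 33.27 days.

33.3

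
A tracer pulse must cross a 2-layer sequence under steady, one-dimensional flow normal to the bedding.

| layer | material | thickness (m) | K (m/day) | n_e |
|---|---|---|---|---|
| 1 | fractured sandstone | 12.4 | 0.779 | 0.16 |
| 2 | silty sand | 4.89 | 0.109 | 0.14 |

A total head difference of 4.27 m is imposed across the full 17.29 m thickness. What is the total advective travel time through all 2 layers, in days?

With flow normal to the layers, continuity requires the same specific discharge q through every layer.
Σ(b_i/K_i) = 12.4/0.779 + 4.89/0.109 = 60.78 d.
q = Δh / Σ(b_i/K_i) = 4.27 / 60.78 = 0.07025 m/day.
In each layer the seepage velocity is v_i = q/n_i, so the layer transit time is t_i = b_i·n_i / q:
  layer 1 (fractured sandstone): t_1 = 12.4 × 0.16 / 0.07025 = 28.24 d
  layer 2 (silty sand): t_2 = 4.89 × 0.14 / 0.07025 = 9.745 d
Total t = Σ t_i = 37.99 days.

38.0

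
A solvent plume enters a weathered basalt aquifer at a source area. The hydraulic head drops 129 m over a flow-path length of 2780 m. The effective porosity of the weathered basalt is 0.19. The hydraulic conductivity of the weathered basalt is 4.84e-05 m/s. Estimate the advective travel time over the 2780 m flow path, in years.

7.45

Convert K: 4.84e-05 m/s × 86400 = 4.182 m/day.
Hydraulic gradient i = Δh / L = 129 / 2780 = 0.04640.
Darcy flux q = K · i = 4.182 × 0.04640 = 0.1940 m/day.
Seepage velocity v = q / n_e = 0.1940 / 0.19 = 1.021 m/day.
Travel time t = L / v = 2780 / 1.021 = 2722 days = 7.453 years.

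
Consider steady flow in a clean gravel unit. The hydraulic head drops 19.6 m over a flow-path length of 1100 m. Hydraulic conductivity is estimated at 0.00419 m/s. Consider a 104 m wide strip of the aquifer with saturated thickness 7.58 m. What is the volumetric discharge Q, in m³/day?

Convert K: 0.00419 m/s × 86400 = 362.0 m/day.
Cross-sectional area A = 104 × 7.58 = 788.3 m².
Hydraulic gradient i = Δh / L = 19.6 / 1100 = 0.01782.
Darcy's law: Q = K · A · i = 362.0 × 788.3 × 0.01782 = 5085 m³/day.

5090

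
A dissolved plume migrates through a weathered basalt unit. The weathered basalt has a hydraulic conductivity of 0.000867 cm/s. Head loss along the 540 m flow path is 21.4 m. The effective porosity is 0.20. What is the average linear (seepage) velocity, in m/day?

Convert K: 0.000867 cm/s × 864 = 0.7491 m/day.
Hydraulic gradient i = Δh / L = 21.4 / 540 = 0.03963.
Darcy flux q = K · i = 0.7491 × 0.03963 = 0.02969 m/day.
Seepage velocity v = q / n_e = 0.02969 / 0.20 = 0.1484 m/day.

0.148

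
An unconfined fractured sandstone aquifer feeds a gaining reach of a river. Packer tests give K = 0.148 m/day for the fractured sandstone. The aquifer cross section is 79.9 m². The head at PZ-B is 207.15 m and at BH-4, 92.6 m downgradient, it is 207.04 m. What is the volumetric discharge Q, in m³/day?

0.0140

Hydraulic gradient i = (207.15 − 207.04) / 92.6 = 0.11 / 92.6 = 0.001188.
Darcy's law: Q = K · A · i = 0.1480 × 79.90 × 0.001188 = 0.01405 m³/day.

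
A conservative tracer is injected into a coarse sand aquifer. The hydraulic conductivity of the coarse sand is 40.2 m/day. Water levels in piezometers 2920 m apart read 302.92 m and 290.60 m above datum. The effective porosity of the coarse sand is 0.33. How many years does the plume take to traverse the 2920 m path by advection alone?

Hydraulic gradient i = (302.92 − 290.60) / 2920 = 12.32 / 2920 = 0.004219.
Darcy flux q = K · i = 40.20 × 0.004219 = 0.1696 m/day.
Seepage velocity v = q / n_e = 0.1696 / 0.33 = 0.5140 m/day.
Travel time t = L / v = 2920 / 0.5140 = 5681 days = 15.55 years.

15.6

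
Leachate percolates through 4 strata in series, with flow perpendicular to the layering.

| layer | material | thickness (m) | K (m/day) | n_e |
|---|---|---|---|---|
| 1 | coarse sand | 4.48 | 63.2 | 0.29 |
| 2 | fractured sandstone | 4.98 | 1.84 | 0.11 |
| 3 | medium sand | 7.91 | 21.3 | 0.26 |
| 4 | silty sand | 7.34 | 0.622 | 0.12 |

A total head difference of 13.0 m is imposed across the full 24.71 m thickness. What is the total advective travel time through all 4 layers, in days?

With flow normal to the layers, continuity requires the same specific discharge q through every layer.
Σ(b_i/K_i) = 4.48/63.2 + 4.98/1.84 + 7.91/21.3 + 7.34/0.622 = 14.95 d.
q = Δh / Σ(b_i/K_i) = 13.0 / 14.95 = 0.8696 m/day.
In each layer the seepage velocity is v_i = q/n_i, so the layer transit time is t_i = b_i·n_i / q:
  layer 1 (coarse sand): t_1 = 4.48 × 0.29 / 0.8696 = 1.494 d
  layer 2 (fractured sandstone): t_2 = 4.98 × 0.11 / 0.8696 = 0.6299 d
  layer 3 (medium sand): t_3 = 7.91 × 0.26 / 0.8696 = 2.365 d
  layer 4 (silty sand): t_4 = 7.34 × 0.12 / 0.8696 = 1.013 d
Total t = Σ t_i = 5.502 days.

5.50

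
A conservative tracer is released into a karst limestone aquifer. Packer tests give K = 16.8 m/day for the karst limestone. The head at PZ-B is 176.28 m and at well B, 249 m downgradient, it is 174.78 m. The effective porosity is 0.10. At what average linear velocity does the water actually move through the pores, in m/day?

Hydraulic gradient i = (176.28 − 174.78) / 249 = 1.5 / 249 = 0.006024.
Darcy flux q = K · i = 16.80 × 0.006024 = 0.1012 m/day.
Seepage velocity v = q / n_e = 0.1012 / 0.10 = 1.012 m/day.

1.01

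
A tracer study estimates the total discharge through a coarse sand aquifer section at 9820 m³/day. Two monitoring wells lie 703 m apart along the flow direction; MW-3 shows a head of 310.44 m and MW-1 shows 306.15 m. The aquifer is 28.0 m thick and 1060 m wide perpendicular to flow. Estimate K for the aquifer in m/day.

Cross-sectional area A = 1060 × 28.0 = 29680 m².
Hydraulic gradient i = (310.44 − 306.15) / 703 = 4.29 / 703 = 0.006102.
From Q = K·A·i, K = Q / (A·i) = 9820 / (29680 × 0.006102) = 54.22 m/day.

54.2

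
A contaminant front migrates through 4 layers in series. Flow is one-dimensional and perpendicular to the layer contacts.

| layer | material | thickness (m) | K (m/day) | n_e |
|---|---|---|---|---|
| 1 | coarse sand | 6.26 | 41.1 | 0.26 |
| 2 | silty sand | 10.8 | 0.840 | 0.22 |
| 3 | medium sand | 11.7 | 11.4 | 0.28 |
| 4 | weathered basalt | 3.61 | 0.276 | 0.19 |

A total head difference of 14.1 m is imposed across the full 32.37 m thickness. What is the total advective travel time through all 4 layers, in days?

15.3

With flow normal to the layers, continuity requires the same specific discharge q through every layer.
Σ(b_i/K_i) = 6.26/41.1 + 10.8/0.840 + 11.7/11.4 + 3.61/0.276 = 27.12 d.
q = Δh / Σ(b_i/K_i) = 14.1 / 27.12 = 0.5200 m/day.
In each layer the seepage velocity is v_i = q/n_i, so the layer transit time is t_i = b_i·n_i / q:
  layer 1 (coarse sand): t_1 = 6.26 × 0.26 / 0.5200 = 3.130 d
  layer 2 (silty sand): t_2 = 10.8 × 0.22 / 0.5200 = 4.569 d
  layer 3 (medium sand): t_3 = 11.7 × 0.28 / 0.5200 = 6.300 d
  layer 4 (weathered basalt): t_4 = 3.61 × 0.19 / 0.5200 = 1.319 d
Total t = Σ t_i = 15.32 days.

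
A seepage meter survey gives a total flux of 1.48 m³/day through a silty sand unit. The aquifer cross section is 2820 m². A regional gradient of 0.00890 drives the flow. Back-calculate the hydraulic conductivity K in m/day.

0.0590

Hydraulic gradient i = 0.00890.
From Q = K·A·i, K = Q / (A·i) = 1.48 / (2820 × 0.008900) = 0.05897 m/day.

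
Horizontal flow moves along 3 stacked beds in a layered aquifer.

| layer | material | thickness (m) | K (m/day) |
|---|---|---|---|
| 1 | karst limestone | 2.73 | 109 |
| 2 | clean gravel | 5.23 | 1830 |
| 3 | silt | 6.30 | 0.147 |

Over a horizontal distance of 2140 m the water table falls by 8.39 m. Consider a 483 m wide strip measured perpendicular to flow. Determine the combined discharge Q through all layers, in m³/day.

Flow is parallel to layering, so each bed carries its own Darcy discharge and the transmissivities add.
Σ(K_i·b_i) = 109×2.73 + 1830×5.23 + 0.147×6.30 = 9869 m²/day.
Hydraulic gradient i = Δh / L = 8.39 / 2140 = 0.003921.
Q = Σ(K_i·b_i) · W · i = 9869 × 483 × 0.003921 = 18689 m³/day.

18700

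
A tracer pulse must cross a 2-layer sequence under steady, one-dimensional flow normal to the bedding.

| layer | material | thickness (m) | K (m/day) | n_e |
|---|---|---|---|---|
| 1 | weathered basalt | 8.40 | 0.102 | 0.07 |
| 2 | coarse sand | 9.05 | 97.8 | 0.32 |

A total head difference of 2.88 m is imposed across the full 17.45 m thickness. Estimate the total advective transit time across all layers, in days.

99.7

With flow normal to the layers, continuity requires the same specific discharge q through every layer.
Σ(b_i/K_i) = 8.40/0.102 + 9.05/97.8 = 82.45 d.
q = Δh / Σ(b_i/K_i) = 2.88 / 82.45 = 0.03493 m/day.
In each layer the seepage velocity is v_i = q/n_i, so the layer transit time is t_i = b_i·n_i / q:
  layer 1 (weathered basalt): t_1 = 8.40 × 0.07 / 0.03493 = 16.83 d
  layer 2 (coarse sand): t_2 = 9.05 × 0.32 / 0.03493 = 82.90 d
Total t = Σ t_i = 99.74 days.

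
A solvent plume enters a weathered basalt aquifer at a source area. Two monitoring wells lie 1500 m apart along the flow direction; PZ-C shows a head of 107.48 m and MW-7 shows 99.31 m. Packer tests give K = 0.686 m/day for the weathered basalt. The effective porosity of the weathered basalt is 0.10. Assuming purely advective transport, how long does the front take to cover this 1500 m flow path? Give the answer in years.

110

Hydraulic gradient i = (107.48 − 99.31) / 1500 = 8.17 / 1500 = 0.005447.
Darcy flux q = K · i = 0.6860 × 0.005447 = 0.003736 m/day.
Seepage velocity v = q / n_e = 0.003736 / 0.10 = 0.03736 m/day.
Travel time t = L / v = 1500 / 0.03736 = 40145 days = 109.9 years.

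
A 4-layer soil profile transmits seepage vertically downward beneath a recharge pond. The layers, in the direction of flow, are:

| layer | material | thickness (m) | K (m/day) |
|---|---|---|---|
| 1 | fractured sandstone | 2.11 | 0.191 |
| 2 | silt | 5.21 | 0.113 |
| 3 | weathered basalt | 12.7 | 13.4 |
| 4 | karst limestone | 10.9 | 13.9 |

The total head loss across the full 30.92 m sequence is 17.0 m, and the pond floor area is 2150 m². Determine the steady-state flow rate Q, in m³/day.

Flow is perpendicular to layering, so the layers act in series and the equivalent K is the thickness-weighted harmonic mean.
Total thickness L = 2.11 + 5.21 + 12.7 + 10.9 = 30.92 m.
Σ(b_i/K_i) = 2.11/0.191 + 5.21/0.113 + 12.7/13.4 + 10.9/13.9 = 58.89 d.
K_eq = L / Σ(b_i/K_i) = 30.92 / 58.89 = 0.5251 m/day.
Q = K_eq · A · (Δh/L) = 0.5251 × 2150 × (17.0/30.92) = 620.7 m³/day.

621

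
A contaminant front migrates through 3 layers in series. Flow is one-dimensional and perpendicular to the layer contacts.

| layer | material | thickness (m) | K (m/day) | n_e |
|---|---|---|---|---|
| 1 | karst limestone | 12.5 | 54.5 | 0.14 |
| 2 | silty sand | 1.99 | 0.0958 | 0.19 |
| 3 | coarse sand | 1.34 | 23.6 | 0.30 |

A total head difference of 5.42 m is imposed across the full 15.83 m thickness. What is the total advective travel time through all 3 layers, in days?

9.83

With flow normal to the layers, continuity requires the same specific discharge q through every layer.
Σ(b_i/K_i) = 12.5/54.5 + 1.99/0.0958 + 1.34/23.6 = 21.06 d.
q = Δh / Σ(b_i/K_i) = 5.42 / 21.06 = 0.2574 m/day.
In each layer the seepage velocity is v_i = q/n_i, so the layer transit time is t_i = b_i·n_i / q:
  layer 1 (karst limestone): t_1 = 12.5 × 0.14 / 0.2574 = 6.799 d
  layer 2 (silty sand): t_2 = 1.99 × 0.19 / 0.2574 = 1.469 d
  layer 3 (coarse sand): t_3 = 1.34 × 0.30 / 0.2574 = 1.562 d
Total t = Σ t_i = 9.830 days.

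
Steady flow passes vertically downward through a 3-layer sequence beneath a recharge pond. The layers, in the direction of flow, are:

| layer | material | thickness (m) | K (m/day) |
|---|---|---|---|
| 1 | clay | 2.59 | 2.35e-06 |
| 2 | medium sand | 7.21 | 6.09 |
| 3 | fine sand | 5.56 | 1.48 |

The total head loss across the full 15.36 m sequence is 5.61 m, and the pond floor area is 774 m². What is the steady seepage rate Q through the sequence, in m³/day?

Flow is perpendicular to layering, so the layers act in series and the equivalent K is the thickness-weighted harmonic mean.
Total thickness L = 2.59 + 7.21 + 5.56 = 15.36 m.
Σ(b_i/K_i) = 2.59/2.35e-06 + 7.21/6.09 + 5.56/1.48 = 1.102e+06 d.
K_eq = L / Σ(b_i/K_i) = 15.36 / 1.102e+06 = 1.394e-05 m/day.
Q = K_eq · A · (Δh/L) = 1.394e-05 × 774 × (5.61/15.36) = 0.003940 m³/day.

0.00394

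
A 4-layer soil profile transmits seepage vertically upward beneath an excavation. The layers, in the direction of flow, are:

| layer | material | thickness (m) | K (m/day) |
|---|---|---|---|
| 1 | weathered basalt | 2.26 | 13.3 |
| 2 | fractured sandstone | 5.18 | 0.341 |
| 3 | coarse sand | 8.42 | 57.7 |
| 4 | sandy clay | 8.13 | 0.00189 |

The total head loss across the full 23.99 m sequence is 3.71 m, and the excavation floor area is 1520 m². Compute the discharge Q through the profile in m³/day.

1.31

Flow is perpendicular to layering, so the layers act in series and the equivalent K is the thickness-weighted harmonic mean.
Total thickness L = 2.26 + 5.18 + 8.42 + 8.13 = 23.99 m.
Σ(b_i/K_i) = 2.26/13.3 + 5.18/0.341 + 8.42/57.7 + 8.13/0.00189 = 4317 d.
K_eq = L / Σ(b_i/K_i) = 23.99 / 4317 = 0.005557 m/day.
Q = K_eq · A · (Δh/L) = 0.005557 × 1520 × (3.71/23.99) = 1.306 m³/day.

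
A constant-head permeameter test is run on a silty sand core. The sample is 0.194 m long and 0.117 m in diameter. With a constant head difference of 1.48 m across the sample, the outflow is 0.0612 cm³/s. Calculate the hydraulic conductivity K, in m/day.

0.0645

Cross-sectional area A = π·(d/2)² = π × (0.117/2)² = 0.01075 m².
Convert discharge: 0.0612 cm³/s = 6.120e-08 m³/s.
Darcy's law rearranged: K = Q·L / (A·Δh) = 6.120e-08 × 0.194 / (0.01075 × 1.48) = 7.462e-07 m/s = 0.06447 m/day.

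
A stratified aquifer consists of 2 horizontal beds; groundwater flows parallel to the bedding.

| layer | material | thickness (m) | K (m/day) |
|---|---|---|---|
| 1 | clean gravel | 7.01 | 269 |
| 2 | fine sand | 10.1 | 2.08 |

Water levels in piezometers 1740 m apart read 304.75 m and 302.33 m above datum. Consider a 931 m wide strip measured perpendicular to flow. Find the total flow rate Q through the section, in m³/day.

Flow is parallel to layering, so each bed carries its own Darcy discharge and the transmissivities add.
Σ(K_i·b_i) = 269×7.01 + 2.08×10.1 = 1907 m²/day.
Hydraulic gradient i = (304.75 − 302.33) / 1740 = 2.42 / 1740 = 0.001391.
Q = Σ(K_i·b_i) · W · i = 1907 × 931 × 0.001391 = 2469 m³/day.

2470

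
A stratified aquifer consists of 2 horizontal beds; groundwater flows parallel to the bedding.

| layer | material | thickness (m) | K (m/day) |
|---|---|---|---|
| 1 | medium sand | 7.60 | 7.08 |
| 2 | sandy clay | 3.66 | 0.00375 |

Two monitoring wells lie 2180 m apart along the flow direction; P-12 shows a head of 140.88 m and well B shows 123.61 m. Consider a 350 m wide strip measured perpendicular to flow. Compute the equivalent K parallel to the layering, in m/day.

Flow is parallel to layering, so each bed carries its own Darcy discharge and the transmissivities add.
Σ(K_i·b_i) = 7.08×7.60 + 0.00375×3.66 = 53.82 m²/day.
Total thickness b = 11.26 m, so K_eq = Σ(K_i·b_i)/b = 4.780 m/day.

4.78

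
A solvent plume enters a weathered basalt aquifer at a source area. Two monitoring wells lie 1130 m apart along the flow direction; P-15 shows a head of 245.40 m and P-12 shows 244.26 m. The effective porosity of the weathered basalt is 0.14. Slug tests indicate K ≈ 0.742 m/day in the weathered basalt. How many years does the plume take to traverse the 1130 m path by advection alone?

Hydraulic gradient i = (245.40 − 244.26) / 1130 = 1.14 / 1130 = 0.001009.
Darcy flux q = K · i = 0.7420 × 0.001009 = 0.0007486 m/day.
Seepage velocity v = q / n_e = 0.0007486 / 0.14 = 0.005347 m/day.
Travel time t = L / v = 1130 / 0.005347 = 2.113e+05 days = 578.6 years.

579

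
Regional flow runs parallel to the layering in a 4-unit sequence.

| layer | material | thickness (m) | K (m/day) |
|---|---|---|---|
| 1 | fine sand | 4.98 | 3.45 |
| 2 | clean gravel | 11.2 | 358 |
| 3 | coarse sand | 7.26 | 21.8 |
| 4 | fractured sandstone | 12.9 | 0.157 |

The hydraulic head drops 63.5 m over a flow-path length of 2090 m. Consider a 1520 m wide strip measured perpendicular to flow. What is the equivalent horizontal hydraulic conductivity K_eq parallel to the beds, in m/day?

Flow is parallel to layering, so each bed carries its own Darcy discharge and the transmissivities add.
Σ(K_i·b_i) = 3.45×4.98 + 358×11.2 + 21.8×7.26 + 0.157×12.9 = 4187 m²/day.
Total thickness b = 36.34 m, so K_eq = Σ(K_i·b_i)/b = 115.2 m/day.

115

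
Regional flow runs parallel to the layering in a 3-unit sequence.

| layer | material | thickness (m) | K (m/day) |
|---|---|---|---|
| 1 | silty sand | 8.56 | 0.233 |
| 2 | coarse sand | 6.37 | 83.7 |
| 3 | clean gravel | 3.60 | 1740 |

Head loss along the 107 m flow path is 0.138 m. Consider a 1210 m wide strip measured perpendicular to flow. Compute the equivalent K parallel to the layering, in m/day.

367

Flow is parallel to layering, so each bed carries its own Darcy discharge and the transmissivities add.
Σ(K_i·b_i) = 0.233×8.56 + 83.7×6.37 + 1740×3.60 = 6799 m²/day.
Total thickness b = 18.53 m, so K_eq = Σ(K_i·b_i)/b = 366.9 m/day.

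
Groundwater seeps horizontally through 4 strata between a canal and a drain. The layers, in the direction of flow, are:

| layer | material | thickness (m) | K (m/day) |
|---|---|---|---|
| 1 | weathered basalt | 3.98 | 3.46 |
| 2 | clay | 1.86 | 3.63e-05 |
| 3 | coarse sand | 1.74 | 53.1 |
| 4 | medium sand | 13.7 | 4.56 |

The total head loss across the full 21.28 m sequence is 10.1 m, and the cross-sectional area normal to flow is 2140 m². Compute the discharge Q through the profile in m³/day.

Flow is perpendicular to layering, so the layers act in series and the equivalent K is the thickness-weighted harmonic mean.
Total thickness L = 3.98 + 1.86 + 1.74 + 13.7 = 21.28 m.
Σ(b_i/K_i) = 3.98/3.46 + 1.86/3.63e-05 + 1.74/53.1 + 13.7/4.56 = 51244 d.
K_eq = L / Σ(b_i/K_i) = 21.28 / 51244 = 0.0004153 m/day.
Q = K_eq · A · (Δh/L) = 0.0004153 × 2140 × (10.1/21.28) = 0.4218 m³/day.

0.422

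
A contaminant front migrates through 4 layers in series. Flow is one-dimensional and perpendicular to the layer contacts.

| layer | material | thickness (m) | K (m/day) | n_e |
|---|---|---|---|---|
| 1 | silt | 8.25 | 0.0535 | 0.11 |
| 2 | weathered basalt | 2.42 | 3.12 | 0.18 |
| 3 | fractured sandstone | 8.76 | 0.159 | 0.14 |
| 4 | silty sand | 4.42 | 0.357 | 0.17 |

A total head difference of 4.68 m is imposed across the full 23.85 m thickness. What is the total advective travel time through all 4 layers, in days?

158

With flow normal to the layers, continuity requires the same specific discharge q through every layer.
Σ(b_i/K_i) = 8.25/0.0535 + 2.42/3.12 + 8.76/0.159 + 4.42/0.357 = 222.5 d.
q = Δh / Σ(b_i/K_i) = 4.68 / 222.5 = 0.02104 m/day.
In each layer the seepage velocity is v_i = q/n_i, so the layer transit time is t_i = b_i·n_i / q:
  layer 1 (silt): t_1 = 8.25 × 0.11 / 0.02104 = 43.14 d
  layer 2 (weathered basalt): t_2 = 2.42 × 0.18 / 0.02104 = 20.71 d
  layer 3 (fractured sandstone): t_3 = 8.76 × 0.14 / 0.02104 = 58.30 d
  layer 4 (silty sand): t_4 = 4.42 × 0.17 / 0.02104 = 35.72 d
Total t = Σ t_i = 157.9 days.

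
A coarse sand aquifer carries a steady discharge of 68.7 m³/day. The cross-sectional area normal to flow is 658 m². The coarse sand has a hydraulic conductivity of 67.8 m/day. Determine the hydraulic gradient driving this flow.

0.00154

From Q = K·A·i, i = Q / (K·A) = 68.7 / (67.80 × 658.0) = 0.001540.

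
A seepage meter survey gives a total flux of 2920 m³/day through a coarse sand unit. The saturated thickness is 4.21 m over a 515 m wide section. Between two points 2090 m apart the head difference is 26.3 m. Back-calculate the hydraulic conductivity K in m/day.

Cross-sectional area A = 515 × 4.21 = 2168 m².
Hydraulic gradient i = Δh / L = 26.3 / 2090 = 0.01258.
From Q = K·A·i, K = Q / (A·i) = 2920 / (2168 × 0.01258) = 107.0 m/day.

107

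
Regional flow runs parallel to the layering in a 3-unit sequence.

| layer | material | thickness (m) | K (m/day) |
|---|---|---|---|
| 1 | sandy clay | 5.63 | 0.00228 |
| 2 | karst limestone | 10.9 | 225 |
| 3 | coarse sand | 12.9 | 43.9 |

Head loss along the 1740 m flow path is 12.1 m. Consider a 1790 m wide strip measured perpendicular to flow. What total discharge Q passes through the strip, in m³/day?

Flow is parallel to layering, so each bed carries its own Darcy discharge and the transmissivities add.
Σ(K_i·b_i) = 0.00228×5.63 + 225×10.9 + 43.9×12.9 = 3019 m²/day.
Hydraulic gradient i = Δh / L = 12.1 / 1740 = 0.006954.
Q = Σ(K_i·b_i) · W · i = 3019 × 1790 × 0.006954 = 37577 m³/day.

37600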